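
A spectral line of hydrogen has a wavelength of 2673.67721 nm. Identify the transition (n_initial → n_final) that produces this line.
n = 13 → n = 5

First, find the photon energy from the wavelength (hc = 1239.84 eV·nm):
E = hc/λ = 1239.84 eV·nm / 2673.67721 nm = 0.46372090 eV

The energy levels of hydrogen satisfy E_n = -13.6057 / n² eV, so an emission n_i → n_f releases
ΔE = 13.6057 × (1/n_f² − 1/n_i²) eV.

Setting ΔE equal to the photon energy:
1/n_f² − 1/n_i² = 0.46372090 / 13.6057 = 0.034082840

Since 1/n_i² must be positive, we need 1/n_f² > 0.034082840, i.e. n_f ≤ 5. For each allowed n_f, solve n_i = (1/n_f² − 0.034082840)^(−1/2) and check whether it is a whole number:
  n_f = 1: 1/n_i² = 1.000000000 − 0.034082840 = 0.965917160 → n_i = 1.017  (not an integer) ✗
  n_f = 2: 1/n_i² = 0.250000000 − 0.034082840 = 0.215917160 → n_i = 2.152  (not an integer) ✗
  n_f = 3: 1/n_i² = 0.111111111 − 0.034082840 = 0.077028271 → n_i = 3.603  (not an integer) ✗
  n_f = 4: 1/n_i² = 0.062500000 − 0.034082840 = 0.028417160 → n_i = 5.932  (not an integer) ✗
  n_f = 5: 1/n_i² = 0.040000000 − 0.034082840 = 0.005917160 → n_i = 13.000  → integer, n_i = 13 ✓

Only n_f = 5 gives an integer upper level, n_i = 13.

The transition is from n = 13 to n = 5 (emission).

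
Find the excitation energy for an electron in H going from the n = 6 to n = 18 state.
0.3359 eV

The energy levels of a hydrogen-like atom are E_n = -13.6057 eV / n².

Energy at n = 6: E_6 = -13.6057 / 6² = -0.3779361 eV
Energy at n = 18: E_18 = -13.6057 / 18² = -0.0419929 eV

The excitation energy is the difference:
ΔE = E_18 - E_6
ΔE = -0.0419929 - (-0.3779361)
ΔE = 0.3359 eV

Since this is positive, energy must be absorbed (photon absorption).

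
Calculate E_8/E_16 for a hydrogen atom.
4.00

Using E_n = -13.6057 Z² / n² eV with Z = 1:

E_8 = -13.6057 / 8² = -13.6057 / 64 = -0.21258906 eV
E_16 = -13.6057 / 16² = -13.6057 / 256 = -0.05314727 eV

The ratio is:
E_8/E_16 = (-0.21258906) / (-0.05314727)
E_8/E_16 = (-13.6057/64) / (-13.6057/256)
E_8/E_16 = 256/64
E_8/E_16 = 4.00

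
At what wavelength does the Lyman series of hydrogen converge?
91.12651 nm

The series limit corresponds to the transition from n = ∞ to n = 1.
This is the highest energy (shortest wavelength) transition in the Lyman series.

E_∞ = 0 eV
E_1 = -13.6057 / 1² = -13.6057000 eV

Energy at series limit:
ΔE = E_∞ - E_1 = 0 - (-13.6057000) = 13.6057000 eV
λ = hc/E = 1239.84 eV·nm / 13.6057000 eV = 91.12651 nm

This energy equals the ionization energy from the n = 1 state of hydrogen.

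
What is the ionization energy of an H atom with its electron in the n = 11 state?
0.1124 eV

The ionization energy is the energy needed to remove the electron completely (n → ∞).

For hydrogen, E_n = -13.6057 eV / n².

At n = 11: E_11 = -13.6057 / 11² = -0.1124438 eV
At n = ∞: E_∞ = 0 eV

Ionization energy = E_∞ - E_11 = 0 - (-0.1124438) = 0.1124438 eV
Ionization energy ≈ 0.1124 eV

This is also called the binding energy of the electron in state n = 11.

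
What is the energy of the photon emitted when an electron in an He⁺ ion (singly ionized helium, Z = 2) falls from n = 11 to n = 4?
2.9516 eV

The energy levels are E_n = -13.6057 Z² eV / n².

Energy at n = 11: E_11 = -13.6057 × 2² / 11² = -0.4497752 eV
Energy at n = 4: E_4 = -13.6057 × 2² / 4² = -3.4014250 eV

For emission (electron falling to lower state), the photon energy is:
E_photon = E_11 - E_4 = |-0.4497752 - (-3.4014250)|
E_photon = 2.9516 eV

This energy is carried away by the emitted photon.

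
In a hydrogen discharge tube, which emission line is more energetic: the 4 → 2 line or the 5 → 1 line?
5 → 1

Calculate the energy for each transition:

Transition 4 → 2:
ΔE₁ = |E_2 - E_4| = |-13.6057/2² - (-13.6057/4²)|
ΔE₁ = |-3.401425000 - (-0.850356250)| = 2.551069 eV

Transition 5 → 1:
ΔE₂ = |E_1 - E_5| = |-13.6057/1² - (-13.6057/5²)|
ΔE₂ = |-13.605700000 - (-0.544228000)| = 13.061472 eV

Since 13.061472 eV > 2.551069 eV, the transition 5 → 1 emits the more energetic photon.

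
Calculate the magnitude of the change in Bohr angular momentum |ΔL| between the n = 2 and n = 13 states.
1.16e-33 J·s (or 11ℏ)

In the Bohr model, L_n = nℏ where ℏ = 1.0546e-34 J·s.

L_13 = 13ℏ = 1.3710e-33 J·s
L_2 = 2ℏ = 2.1092e-34 J·s

ΔL = L_13 - L_2 = (13 - 2)ℏ = 11ℏ
ΔL = 11 × 1.0546e-34 J·s = 1.16e-33 J·s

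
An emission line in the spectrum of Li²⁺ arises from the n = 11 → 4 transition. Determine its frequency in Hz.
1.6058e+15 Hz

First, find the transition energy:
E_11 = -13.6057 × 3² / 11² = -1.0119942 eV
E_4 = -13.6057 × 3² / 4² = -7.6532063 eV
|ΔE| = |E_4 - E_11| = 6.6412121 eV

Convert to Joules: E = 6.6412121 eV × (1.602177 × 10⁻¹⁹ J/eV) = 1.064040e-18 J

Using E = hf:
f = E/h = 1.064040e-18 J / (6.62607 × 10⁻³⁴ J·s)
f = 1.6058e+15 Hz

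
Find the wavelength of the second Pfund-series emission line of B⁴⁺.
186.04996 nm

The lines of a series are numbered from the longest wavelength (smallest ΔE) outward; the second line is the transition from n = n_f + 2 to n_f.
The Pfund series has all transitions ending at n_f = 5.

For B⁴⁺ (Z = 5), the second line (β-line) is the jump from n = 7 to n = 5:
E_7 = -13.6057 × 5² / 7² = -6.941683673 eV
E_5 = -13.6057 × 5² / 5² = -13.605700000 eV
ΔE = E_7 - E_5 = 6.664016327 eV

λ = hc/E = 1239.84 eV·nm / 6.664016327 eV
λ = 186.04996 nm

This is the β-line of the Pfund series in B⁴⁺.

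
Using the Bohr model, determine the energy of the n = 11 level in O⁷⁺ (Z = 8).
-7.1964 eV

For hydrogen-like ions, the energy levels scale with Z²:
E_n = -13.6057 Z² / n² eV

For O⁷⁺ (Z = 8) at n = 11:
E_11 = -13.6057 × 8² / 11²
E_11 = -13.6057 × 64 / 121
E_11 = -870.7648 / 121
E_11 = -7.1964 eV

The energy is 64 times more negative than hydrogen at the same n due to the stronger nuclear charge.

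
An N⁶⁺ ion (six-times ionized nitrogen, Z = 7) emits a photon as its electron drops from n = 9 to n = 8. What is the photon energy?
2.18626 eV

The energy levels are E_n = -13.6057 Z² eV / n².

Energy at n = 9: E_9 = -13.6057 × 7² / 9² = -8.23060864 eV
Energy at n = 8: E_8 = -13.6057 × 7² / 8² = -10.41686406 eV

For emission (electron falling to lower state), the photon energy is:
E_photon = E_9 - E_8 = |-8.23060864 - (-10.41686406)|
E_photon = 2.18626 eV

This energy is carried away by the emitted photon.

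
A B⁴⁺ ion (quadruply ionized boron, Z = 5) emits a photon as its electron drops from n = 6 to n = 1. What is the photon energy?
330.694 eV

The energy levels are E_n = -13.6057 Z² eV / n².

Energy at n = 6: E_6 = -13.6057 × 5² / 6² = -9.448403 eV
Energy at n = 1: E_1 = -13.6057 × 5² / 1² = -340.142500 eV

For emission (electron falling to lower state), the photon energy is:
E_photon = E_6 - E_1 = |-9.448403 - (-340.142500)|
E_photon = 330.694 eV

This energy is carried away by the emitted photon.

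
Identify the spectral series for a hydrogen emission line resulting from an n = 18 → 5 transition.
Pfund series

The spectral series in hydrogen are named based on the final (lower) energy level:
- Lyman series: n_final = 1 (ultraviolet)
- Balmer series: n_final = 2 (visible/near-UV)
- Paschen series: n_final = 3 (infrared)
- Brackett series: n_final = 4 (infrared)
- Pfund series: n_final = 5 (far infrared)

Since this transition ends at n = 5, it belongs to the Pfund series.

For reference, this 18 → 5 line has photon energy
ΔE = 13.6057 eV × (1/5² - 1/18²) = 0.50223509877 eV,
corresponding to wavelength λ = hc/ΔE = 1239.84 eV·nm / 0.50223509877 eV = 2468.64467 nm in the far infrared region.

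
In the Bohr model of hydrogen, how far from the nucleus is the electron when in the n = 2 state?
0.2117 nm (or 2.1167 Å)

The Bohr radius formula is:
r_n = n² a₀ / Z

where a₀ = 0.0529177 nm is the Bohr radius.

For H (Z = 1) at n = 2:
r_2 = 2² × 0.0529177 nm / 1
r_2 = 4 × 0.0529177 nm / 1
r_2 = 0.21167 nm / 1
r_2 = 0.2117 nm

The electron orbits at approximately 0.2117 nm from the nucleus.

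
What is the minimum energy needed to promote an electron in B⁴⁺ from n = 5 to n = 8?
8.29 eV

The energy levels of a hydrogen-like atom are E_n = -13.6057 Z² eV / n².

Energy at n = 5: E_5 = -13.6057 × 5² / 5² = -13.60570 eV
Energy at n = 8: E_8 = -13.6057 × 5² / 8² = -5.31473 eV

The excitation energy is the difference:
ΔE = E_8 - E_5
ΔE = -5.31473 - (-13.60570)
ΔE = 8.29 eV

Since this is positive, energy must be absorbed (photon absorption).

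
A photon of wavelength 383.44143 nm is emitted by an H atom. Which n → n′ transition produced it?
n = 9 → n = 2

First, find the photon energy from the wavelength (hc = 1239.84 eV·nm):
E = hc/λ = 1239.84 eV·nm / 383.44143 nm = 3.2334534 eV

The energy levels of hydrogen satisfy E_n = -13.6057 / n² eV, so an emission n_i → n_f releases
ΔE = 13.6057 × (1/n_f² − 1/n_i²) eV.

Setting ΔE equal to the photon energy:
1/n_f² − 1/n_i² = 3.2334534 / 13.6057 = 0.23765432

Since 1/n_i² must be positive, we need 1/n_f² > 0.23765432, i.e. n_f ≤ 2. For each allowed n_f, solve n_i = (1/n_f² − 0.23765432)^(−1/2) and check whether it is a whole number:
  n_f = 1: 1/n_i² = 1.00000000 − 0.23765432 = 0.76234568 → n_i = 1.145  (not an integer) ✗
  n_f = 2: 1/n_i² = 0.25000000 − 0.23765432 = 0.01234568 → n_i = 9.000  → integer, n_i = 9 ✓

Only n_f = 2 gives an integer upper level, n_i = 9.

The transition is from n = 9 to n = 2 (emission).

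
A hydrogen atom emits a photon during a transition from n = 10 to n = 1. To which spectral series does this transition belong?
Lyman series

The spectral series in hydrogen are named based on the final (lower) energy level:
- Lyman series: n_final = 1 (ultraviolet)
- Balmer series: n_final = 2 (visible/near-UV)
- Paschen series: n_final = 3 (infrared)
- Brackett series: n_final = 4 (infrared)
- Pfund series: n_final = 5 (far infrared)

Since this transition ends at n = 1, it belongs to the Lyman series.

For reference, this 10 → 1 line has photon energy
ΔE = 13.6057 eV × (1/1² - 1/10²) = 13.46964 eV,
corresponding to wavelength λ = hc/ΔE = 1239.84 eV·nm / 13.46964 eV = 92.047 nm in the ultraviolet region.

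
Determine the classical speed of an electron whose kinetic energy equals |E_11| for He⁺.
3.98e+05 m/s (or 0.132679% of c)

The binding energy at n = 11 for He⁺ is:
E_11 = -13.6057 × 2²/11² = -0.44977521 eV
|E_11| = 0.44977521 eV

Convert to Joules:
KE = 0.44977521 eV × (1.602177 × 10⁻¹⁹ J/eV) = 7.2062e-20 J

Using KE = ½mv²:
v = √(2·KE/m_e)
v = √(2 × 7.2062e-20 J / 9.10938 × 10⁻³¹ kg)
v = 3.98e+05 m/s

This is approximately 0.132679% the speed of light.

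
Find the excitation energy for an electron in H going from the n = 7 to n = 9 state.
0.1097 eV

The energy levels of a hydrogen-like atom are E_n = -13.6057 eV / n².

Energy at n = 7: E_7 = -13.6057 / 7² = -0.2776673 eV
Energy at n = 9: E_9 = -13.6057 / 9² = -0.1679716 eV

The excitation energy is the difference:
ΔE = E_9 - E_7
ΔE = -0.1679716 - (-0.2776673)
ΔE = 0.1097 eV

Since this is positive, energy must be absorbed (photon absorption).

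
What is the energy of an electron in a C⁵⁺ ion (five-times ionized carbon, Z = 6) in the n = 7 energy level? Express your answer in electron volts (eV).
-9.996 eV

The energy levels of a hydrogen-like atom are given by:
E_n = -13.6057 Z² / n² eV  (with Z = 6 for C⁵⁺)

For n = 7:
E_7 = -13.6057 × 6² / 7²
E_7 = -13.6057 × 36 / 49
E_7 = -9.996 eV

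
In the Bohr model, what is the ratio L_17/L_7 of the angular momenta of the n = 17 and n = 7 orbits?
2.428571

In the Bohr model, L_n = nℏ, so the ratio is purely the ratio of quantum numbers:

L_17/L_7 = 17ℏ / 7ℏ = 17/7 = 2.428571

The angular momentum scales linearly with n.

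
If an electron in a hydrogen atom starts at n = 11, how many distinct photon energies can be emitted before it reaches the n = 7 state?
10

The electron can occupy levels n = 7, 8, ..., 11 during de-excitation — that is m = 11 - 7 + 1 = 5 distinct levels.

The number of distinct spectral lines equals the number of ways to choose 2 of these m levels (each pair gives one possible emission transition):

Number of lines = m(m-1)/2 = 5×4/2 = 10

These correspond to all possible transitions between the 5 levels:
11 → 10, 11 → 9, 11 → 8, 11 → 7, 10 → 9, 10 → 8, 10 → 7, 9 → 8...

Each transition produces a photon with a unique energy (and thus wavelength). This count does not depend on Z.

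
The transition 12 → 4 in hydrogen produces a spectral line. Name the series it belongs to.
Brackett series

The spectral series in hydrogen are named based on the final (lower) energy level:
- Lyman series: n_final = 1 (ultraviolet)
- Balmer series: n_final = 2 (visible/near-UV)
- Paschen series: n_final = 3 (infrared)
- Brackett series: n_final = 4 (infrared)
- Pfund series: n_final = 5 (far infrared)

Since this transition ends at n = 4, it belongs to the Brackett series.

For reference, this 12 → 4 line has photon energy
ΔE = 13.6057 eV × (1/4² - 1/12²) = 0.7558722222 eV,
corresponding to wavelength λ = hc/ΔE = 1239.84 eV·nm / 0.7558722222 eV = 1640.2772 nm in the infrared region.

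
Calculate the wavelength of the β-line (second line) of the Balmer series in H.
486.008070 nm

The lines of a series are numbered from the longest wavelength (smallest ΔE) outward; the second line is the transition from n = n_f + 2 to n_f.
The Balmer series has all transitions ending at n_f = 2.

For H, the second line (β-line) is the jump from n = 4 to n = 2:
E_4 = -13.6057 / 4² = -0.8503562500 eV
E_2 = -13.6057 / 2² = -3.4014250000 eV
ΔE = E_4 - E_2 = 2.5510687500 eV

λ = hc/E = 1239.84 eV·nm / 2.5510687500 eV
λ = 486.008070 nm

This is the β-line of the Balmer series in H.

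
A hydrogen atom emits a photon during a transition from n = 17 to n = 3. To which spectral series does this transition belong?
Paschen series

The spectral series in hydrogen are named based on the final (lower) energy level:
- Lyman series: n_final = 1 (ultraviolet)
- Balmer series: n_final = 2 (visible/near-UV)
- Paschen series: n_final = 3 (infrared)
- Brackett series: n_final = 4 (infrared)
- Pfund series: n_final = 5 (far infrared)

Since this transition ends at n = 3, it belongs to the Paschen series.

For reference, this 17 → 3 line has photon energy
ΔE = 13.6057 eV × (1/3² - 1/17²) = 1.4646658977 eV,
corresponding to wavelength λ = hc/ΔE = 1239.84 eV·nm / 1.4646658977 eV = 846.500217 nm in the infrared region.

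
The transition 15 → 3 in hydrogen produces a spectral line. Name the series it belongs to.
Paschen series

The spectral series in hydrogen are named based on the final (lower) energy level:
- Lyman series: n_final = 1 (ultraviolet)
- Balmer series: n_final = 2 (visible/near-UV)
- Paschen series: n_final = 3 (infrared)
- Brackett series: n_final = 4 (infrared)
- Pfund series: n_final = 5 (far infrared)

Since this transition ends at n = 3, it belongs to the Paschen series.

For reference, this 15 → 3 line has photon energy
ΔE = 13.6057 eV × (1/3² - 1/15²) = 1.451275 eV,
corresponding to wavelength λ = hc/ΔE = 1239.84 eV·nm / 1.451275 eV = 854.31 nm in the infrared region.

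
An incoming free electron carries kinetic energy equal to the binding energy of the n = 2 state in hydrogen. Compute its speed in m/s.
1.09e+06 m/s (or 0.36487% of c)

The binding energy at n = 2 for hydrogen is:
E_2 = -13.6057/2² = -3.4014250 eV
|E_2| = 3.4014250 eV

Convert to Joules:
KE = 3.4014250 eV × (1.602177 × 10⁻¹⁹ J/eV) = 5.4497e-19 J

Using KE = ½mv²:
v = √(2·KE/m_e)
v = √(2 × 5.4497e-19 J / 9.10938 × 10⁻³¹ kg)
v = 1.09e+06 m/s

This is approximately 0.36487% the speed of light.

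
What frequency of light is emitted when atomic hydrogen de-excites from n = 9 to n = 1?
3.2492e+15 Hz

First, find the transition energy:
E_9 = -13.6057 / 9² = -0.16797160 eV
E_1 = -13.6057 / 1² = -13.60570000 eV
|ΔE| = |E_1 - E_9| = 13.43772840 eV

Convert to Joules: E = 13.43772840 eV × (1.602177 × 10⁻¹⁹ J/eV) = 2.152962e-18 J

Using E = hf:
f = E/h = 2.152962e-18 J / (6.62607 × 10⁻³⁴ J·s)
f = 3.2492e+15 Hz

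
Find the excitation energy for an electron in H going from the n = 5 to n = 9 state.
0.376 eV

The energy levels of a hydrogen-like atom are E_n = -13.6057 eV / n².

Energy at n = 5: E_5 = -13.6057 / 5² = -0.544228 eV
Energy at n = 9: E_9 = -13.6057 / 9² = -0.167972 eV

The excitation energy is the difference:
ΔE = E_9 - E_5
ΔE = -0.167972 - (-0.544228)
ΔE = 0.376 eV

Since this is positive, energy must be absorbed (photon absorption).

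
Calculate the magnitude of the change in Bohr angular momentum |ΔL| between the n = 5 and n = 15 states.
1.0546e-33 J·s (or 10ℏ)

In the Bohr model, L_n = nℏ where ℏ = 1.054572e-34 J·s.

L_15 = 15ℏ = 1.581858e-33 J·s
L_5 = 5ℏ = 5.272860e-34 J·s

ΔL = L_15 - L_5 = (15 - 5)ℏ = 10ℏ
ΔL = 10 × 1.054572e-34 J·s = 1.0546e-33 J·s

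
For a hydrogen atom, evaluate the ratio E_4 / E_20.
25.00000

Using E_n = -13.6057 Z² / n² eV with Z = 1:

E_4 = -13.6057 / 4² = -13.6057 / 16 = -0.85035625000 eV
E_20 = -13.6057 / 20² = -13.6057 / 400 = -0.03401425000 eV

The ratio is:
E_4/E_20 = (-0.85035625000) / (-0.03401425000)
E_4/E_20 = (-13.6057/16) / (-13.6057/400)
E_4/E_20 = 400/16
E_4/E_20 = 25.00000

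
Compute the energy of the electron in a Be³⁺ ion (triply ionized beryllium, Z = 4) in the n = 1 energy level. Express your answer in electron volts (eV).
-217.691 eV

The energy levels of a hydrogen-like atom are given by:
E_n = -13.6057 Z² / n² eV  (with Z = 4 for Be³⁺)

For n = 1:
E_1 = -13.6057 × 4² / 1²
E_1 = -13.6057 × 16 / 1
E_1 = -217.691 eV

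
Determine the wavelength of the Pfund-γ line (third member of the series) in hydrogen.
3738.52362 nm

The lines of a series are numbered from the longest wavelength (smallest ΔE) outward; the third line is the transition from n = n_f + 3 to n_f.
The Pfund series has all transitions ending at n_f = 5.

For H, the third line (γ-line) is the jump from n = 8 to n = 5:
E_8 = -13.6057 / 8² = -0.21258906250 eV
E_5 = -13.6057 / 5² = -0.54422800000 eV
ΔE = E_8 - E_5 = 0.33163893750 eV

λ = hc/E = 1239.84 eV·nm / 0.33163893750 eV
λ = 3738.52362 nm

This is the γ-line of the Pfund series in H.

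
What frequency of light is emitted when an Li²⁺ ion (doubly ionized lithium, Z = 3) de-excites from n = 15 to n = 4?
1.71894e+15 Hz

First, find the transition energy:
E_15 = -13.6057 × 3² / 15² = -0.54422800 eV
E_4 = -13.6057 × 3² / 4² = -7.65320625 eV
|ΔE| = |E_4 - E_15| = 7.10897825 eV

Convert to Joules: E = 7.10897825 eV × (1.602177 × 10⁻¹⁹ J/eV) = 1.1389841e-18 J

Using E = hf:
f = E/h = 1.1389841e-18 J / (6.62607 × 10⁻³⁴ J·s)
f = 1.71894e+15 Hz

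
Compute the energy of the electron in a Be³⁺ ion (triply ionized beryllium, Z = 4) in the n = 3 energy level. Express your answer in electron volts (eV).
-24.1879 eV

The energy levels of a hydrogen-like atom are given by:
E_n = -13.6057 Z² / n² eV  (with Z = 4 for Be³⁺)

For n = 3:
E_3 = -13.6057 × 4² / 3²
E_3 = -13.6057 × 16 / 9
E_3 = -24.1879 eV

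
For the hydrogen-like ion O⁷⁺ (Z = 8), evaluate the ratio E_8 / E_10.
1.5625

Using E_n = -13.6057 Z² / n² eV with Z = 8:

E_8 = -13.6057 × 8² / 8² = -870.7648 / 64 = -13.605700000 eV
E_10 = -13.6057 × 8² / 10² = -870.7648 / 100 = -8.707648000 eV

The ratio is:
E_8/E_10 = (-13.605700000) / (-8.707648000)
E_8/E_10 = (-870.7648/64) / (-870.7648/100)
E_8/E_10 = 100/64
E_8/E_10 = 1.5625
(Note: the Z² factors cancel in the ratio.)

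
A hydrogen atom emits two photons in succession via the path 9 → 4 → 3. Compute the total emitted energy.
1.34377 eV

The energy levels of hydrogen are E_n = -13.6057 / n² eV.

First transition (9 → 4):
ΔE₁ = |E_4 - E_9|
ΔE₁ = |-0.85035625000 - (-0.16797160494)| = 0.68238465 eV

Second transition (4 → 3):
ΔE₂ = |E_3 - E_4|
ΔE₂ = |-1.51174444444 - (-0.85035625000)| = 0.66138819 eV

Total energy released:
E_total = ΔE₁ + ΔE₂ = 0.68238465 + 0.66138819 = 1.34377 eV

Note: This equals the direct transition 9 → 3: 1.34377 eV ✓
Energy is conserved regardless of the path taken.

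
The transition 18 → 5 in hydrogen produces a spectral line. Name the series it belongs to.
Pfund series

The spectral series in hydrogen are named based on the final (lower) energy level:
- Lyman series: n_final = 1 (ultraviolet)
- Balmer series: n_final = 2 (visible/near-UV)
- Paschen series: n_final = 3 (infrared)
- Brackett series: n_final = 4 (infrared)
- Pfund series: n_final = 5 (far infrared)

Since this transition ends at n = 5, it belongs to the Pfund series.

For reference, this 18 → 5 line has photon energy
ΔE = 13.6057 eV × (1/5² - 1/18²) = 0.502235099 eV,
corresponding to wavelength λ = hc/ΔE = 1239.84 eV·nm / 0.502235099 eV = 2468.645 nm in the far infrared region.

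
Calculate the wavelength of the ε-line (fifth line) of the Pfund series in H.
3037.5504 nm

The lines of a series are numbered from the longest wavelength (smallest ΔE) outward; the fifth line is the transition from n = n_f + 5 to n_f.
The Pfund series has all transitions ending at n_f = 5.

For H, the fifth line (ε-line) is the jump from n = 10 to n = 5:
E_10 = -13.6057 / 10² = -0.1360570000 eV
E_5 = -13.6057 / 5² = -0.5442280000 eV
ΔE = E_10 - E_5 = 0.4081710000 eV

λ = hc/E = 1239.84 eV·nm / 0.4081710000 eV
λ = 3037.5504 nm

This is the ε-line of the Pfund series in H.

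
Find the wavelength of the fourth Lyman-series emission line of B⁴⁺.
3.79694 nm

The lines of a series are numbered from the longest wavelength (smallest ΔE) outward; the fourth line is the transition from n = n_f + 4 to n_f.
The Lyman series has all transitions ending at n_f = 1.

For B⁴⁺ (Z = 5), the fourth line (δ-line) is the jump from n = 5 to n = 1:
E_5 = -13.6057 × 5² / 5² = -13.6057000 eV
E_1 = -13.6057 × 5² / 1² = -340.1425000 eV
ΔE = E_5 - E_1 = 326.5368000 eV

λ = hc/E = 1239.84 eV·nm / 326.5368000 eV
λ = 3.79694 nm

This is the δ-line of the Lyman series in B⁴⁺.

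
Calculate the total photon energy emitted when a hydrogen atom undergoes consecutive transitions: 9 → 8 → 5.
0.37626 eV

The energy levels of hydrogen are E_n = -13.6057 / n² eV.

First transition (9 → 8):
ΔE₁ = |E_8 - E_9|
ΔE₁ = |-0.21258906250 - (-0.16797160494)| = 0.04461746 eV

Second transition (8 → 5):
ΔE₂ = |E_5 - E_8|
ΔE₂ = |-0.54422800000 - (-0.21258906250)| = 0.33163894 eV

Total energy released:
E_total = ΔE₁ + ΔE₂ = 0.04461746 + 0.33163894 = 0.37626 eV

Note: This equals the direct transition 9 → 5: 0.37626 eV ✓
Energy is conserved regardless of the path taken.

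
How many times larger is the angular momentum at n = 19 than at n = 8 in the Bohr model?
2.3750

In the Bohr model, L_n = nℏ, so the ratio is purely the ratio of quantum numbers:

L_19/L_8 = 19ℏ / 8ℏ = 19/8 = 2.3750

The angular momentum scales linearly with n.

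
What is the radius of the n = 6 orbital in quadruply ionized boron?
0.3810 nm (or 3.8101 Å)

The Bohr radius formula is:
r_n = n² a₀ / Z

where a₀ = 0.0529177 nm is the Bohr radius.

For B⁴⁺ (Z = 5) at n = 6:
r_6 = 6² × 0.0529177 nm / 5
r_6 = 36 × 0.0529177 nm / 5
r_6 = 1.90504 nm / 5
r_6 = 0.3810 nm

The electron orbits at approximately 0.3810 nm from the nucleus.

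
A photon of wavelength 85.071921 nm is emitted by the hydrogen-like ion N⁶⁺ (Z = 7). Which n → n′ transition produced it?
n = 13 → n = 6

First, find the photon energy from the wavelength (hc = 1239.84 eV·nm):
E = hc/λ = 1239.84 eV·nm / 85.071921 nm = 14.574021 eV

The energy levels of N⁶⁺ satisfy E_n = -13.6057 × 7² / n² eV, so an emission n_i → n_f releases
ΔE = 13.6057 × 7² × (1/n_f² − 1/n_i²) eV.

Setting ΔE equal to the photon energy:
1/n_f² − 1/n_i² = 14.574021 / (13.6057 × 7²) = 0.021860617

Since 1/n_i² must be positive, we need 1/n_f² > 0.021860617, i.e. n_f ≤ 6. For each allowed n_f, solve n_i = (1/n_f² − 0.021860617)^(−1/2) and check whether it is a whole number:
  n_f = 1: 1/n_i² = 1.000000000 − 0.021860617 = 0.978139383 → n_i = 1.011  (not an integer) ✗
  n_f = 2: 1/n_i² = 0.250000000 − 0.021860617 = 0.228139383 → n_i = 2.094  (not an integer) ✗
  n_f = 3: 1/n_i² = 0.111111111 − 0.021860617 = 0.089250494 → n_i = 3.347  (not an integer) ✗
  n_f = 4: 1/n_i² = 0.062500000 − 0.021860617 = 0.040639383 → n_i = 4.961  (not an integer) ✗
  n_f = 5: 1/n_i² = 0.040000000 − 0.021860617 = 0.018139383 → n_i = 7.425  (not an integer) ✗
  n_f = 6: 1/n_i² = 0.027777778 − 0.021860617 = 0.005917161 → n_i = 13.000  → integer, n_i = 13 ✓

Only n_f = 6 gives an integer upper level, n_i = 13.

The transition is from n = 13 to n = 6 (emission).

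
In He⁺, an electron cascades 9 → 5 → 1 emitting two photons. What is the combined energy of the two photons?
53.75091 eV

The energy levels of He⁺ are E_n = -13.6057 × 2² / n² eV.

First transition (9 → 5):
ΔE₁ = |E_5 - E_9|
ΔE₁ = |-2.17691200000 - (-0.67188641975)| = 1.50502558 eV

Second transition (5 → 1):
ΔE₂ = |E_1 - E_5|
ΔE₂ = |-54.42280000000 - (-2.17691200000)| = 52.24588800 eV

Total energy released:
E_total = ΔE₁ + ΔE₂ = 1.50502558 + 52.24588800 = 53.75091 eV

Note: This equals the direct transition 9 → 1: 53.75091 eV ✓
Energy is conserved regardless of the path taken.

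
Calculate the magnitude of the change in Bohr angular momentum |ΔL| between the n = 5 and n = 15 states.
1.055e-33 J·s (or 10ℏ)

In the Bohr model, L_n = nℏ where ℏ = 1.05457e-34 J·s.

L_15 = 15ℏ = 1.58186e-33 J·s
L_5 = 5ℏ = 5.27285e-34 J·s

ΔL = L_15 - L_5 = (15 - 5)ℏ = 10ℏ
ΔL = 10 × 1.05457e-34 J·s = 1.055e-33 J·s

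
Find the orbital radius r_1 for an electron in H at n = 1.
0.0529 nm (or 0.5292 Å)

The Bohr radius formula is:
r_n = n² a₀ / Z

where a₀ = 0.0529177 nm is the Bohr radius.

For H (Z = 1) at n = 1:
r_1 = 1² × 0.0529177 nm / 1
r_1 = 1 × 0.0529177 nm / 1
r_1 = 0.05292 nm / 1
r_1 = 0.0529 nm

The electron orbits at approximately 0.0529 nm from the nucleus.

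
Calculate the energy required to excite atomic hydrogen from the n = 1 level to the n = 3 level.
12.093956 eV

The energy levels of a hydrogen-like atom are E_n = -13.6057 eV / n².

Energy at n = 1: E_1 = -13.6057 / 1² = -13.605700000 eV
Energy at n = 3: E_3 = -13.6057 / 3² = -1.511744444 eV

The excitation energy is the difference:
ΔE = E_3 - E_1
ΔE = -1.511744444 - (-13.605700000)
ΔE = 12.093956 eV

Since this is positive, energy must be absorbed (photon absorption).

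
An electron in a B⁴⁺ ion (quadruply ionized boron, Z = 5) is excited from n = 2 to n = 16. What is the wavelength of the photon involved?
14.81 nm

First, find the transition energy using E_n = -13.6057 Z² / n² eV:
E_2 = -13.6057 × 5² / 2² = -85.0356 eV
E_16 = -13.6057 × 5² / 16² = -1.3287 eV

Photon energy: |ΔE| = |E_16 - E_2| = 83.7069 eV

Convert to wavelength using E = hc/λ with hc = 1239.84 eV·nm:
λ = hc/E = 1239.84 eV·nm / 83.7069 eV
λ = 14.81 nm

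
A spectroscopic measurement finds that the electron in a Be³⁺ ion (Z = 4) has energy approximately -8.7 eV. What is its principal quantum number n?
n = 5

The exact energy levels follow E_n = -13.6057 Z² / n² eV with Z = 4.

The measured value (-8.7 eV) is reported to only 2 significant figures, so we must test candidate n values and see which one matches to that precision.

Candidate energies:
  n = 3:  E = -13.6057 × 4² / 3² = -24.18791 eV
  n = 4:  E = -13.6057 × 4² / 4² = -13.60570 eV
  n = 5:  E = -13.6057 × 4² / 5² = -8.70765 eV  ← matches
  n = 6:  E = -13.6057 × 4² / 6² = -6.04698 eV
  n = 7:  E = -13.6057 × 4² / 7² = -4.44268 eV

Checking against the measurement of -8.7 eV (2 sig figs), only n = 5 agrees:
E_5 = -8.70765 eV, which rounds to -8.7 eV ✓

Therefore n = 5.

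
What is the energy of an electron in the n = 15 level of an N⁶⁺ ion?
-2.9630 eV

For hydrogen-like ions, the energy levels scale with Z²:
E_n = -13.6057 Z² / n² eV

For N⁶⁺ (Z = 7) at n = 15:
E_15 = -13.6057 × 7² / 15²
E_15 = -13.6057 × 49 / 225
E_15 = -666.6793 / 225
E_15 = -2.9630 eV

The energy is 49 times more negative than hydrogen at the same n due to the stronger nuclear charge.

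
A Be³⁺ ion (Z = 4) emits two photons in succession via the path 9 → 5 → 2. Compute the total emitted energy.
51.735254 eV

The energy levels of Be³⁺ are E_n = -13.6057 × 4² / n² eV.

First transition (9 → 5):
ΔE₁ = |E_5 - E_9|
ΔE₁ = |-8.707648000000 - (-2.687545679012)| = 6.020102321 eV

Second transition (5 → 2):
ΔE₂ = |E_2 - E_5|
ΔE₂ = |-54.422800000000 - (-8.707648000000)| = 45.715152000 eV

Total energy released:
E_total = ΔE₁ + ΔE₂ = 6.020102321 + 45.715152000 = 51.735254 eV

Note: This equals the direct transition 9 → 2: 51.735254 eV ✓
Energy is conserved regardless of the path taken.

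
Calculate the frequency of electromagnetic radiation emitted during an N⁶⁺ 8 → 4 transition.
7.5564e+15 Hz

First, find the transition energy:
E_8 = -13.6057 × 7² / 8² = -10.4168641 eV
E_4 = -13.6057 × 7² / 4² = -41.6674563 eV
|ΔE| = |E_4 - E_8| = 31.2505922 eV

Convert to Joules: E = 31.2505922 eV × (1.602177 × 10⁻¹⁹ J/eV) = 5.006898e-18 J

Using E = hf:
f = E/h = 5.006898e-18 J / (6.62607 × 10⁻³⁴ J·s)
f = 7.5564e+15 Hz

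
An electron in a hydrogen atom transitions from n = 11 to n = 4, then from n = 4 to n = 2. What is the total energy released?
3.289 eV

The energy levels of hydrogen are E_n = -13.6057 / n² eV.

First transition (11 → 4):
ΔE₁ = |E_4 - E_11|
ΔE₁ = |-0.850356250 - (-0.112443802)| = 0.737912 eV

Second transition (4 → 2):
ΔE₂ = |E_2 - E_4|
ΔE₂ = |-3.401425000 - (-0.850356250)| = 2.551069 eV

Total energy released:
E_total = ΔE₁ + ΔE₂ = 0.737912 + 2.551069 = 3.289 eV

Note: This equals the direct transition 11 → 2: 3.289 eV ✓
Energy is conserved regardless of the path taken.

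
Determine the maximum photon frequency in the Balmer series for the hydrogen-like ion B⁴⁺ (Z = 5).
2.0562e+16 Hz

The series limit corresponds to the transition from n = ∞ to n = 2.
This is the highest energy (shortest wavelength) transition in the Balmer series.

E_∞ = 0 eV
E_2 = -13.6057 × 5² / 2² = -85.03562500 eV

Energy at series limit:
ΔE = E_∞ - E_2 = 0 - (-85.03562500) = 85.03562500 eV
E = 85.03562500 eV × (1.602177 × 10⁻¹⁹ J/eV) = 1.362421e-17 J
f = E/h = 1.362421e-17 J / (6.62607 × 10⁻³⁴ J·s) = 2.0562e+16 Hz

This energy equals the ionization energy from the n = 2 state of B⁴⁺.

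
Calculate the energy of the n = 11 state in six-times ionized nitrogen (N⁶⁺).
-5.510 eV

For hydrogen-like ions, the energy levels scale with Z²:
E_n = -13.6057 Z² / n² eV

For N⁶⁺ (Z = 7) at n = 11:
E_11 = -13.6057 × 7² / 11²
E_11 = -13.6057 × 49 / 121
E_11 = -666.6793 / 121
E_11 = -5.510 eV

The energy is 49 times more negative than hydrogen at the same n due to the stronger nuclear charge.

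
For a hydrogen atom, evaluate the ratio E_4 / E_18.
20.250000

Using E_n = -13.6057 Z² / n² eV with Z = 1:

E_4 = -13.6057 / 4² = -13.6057 / 16 = -0.850356250000 eV
E_18 = -13.6057 / 18² = -13.6057 / 324 = -0.041992901235 eV

The ratio is:
E_4/E_18 = (-0.850356250000) / (-0.041992901235)
E_4/E_18 = (-13.6057/16) / (-13.6057/324)
E_4/E_18 = 324/16
E_4/E_18 = 20.250000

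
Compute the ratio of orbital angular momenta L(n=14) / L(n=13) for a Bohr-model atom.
1.077

In the Bohr model, L_n = nℏ, so the ratio is purely the ratio of quantum numbers:

L_14/L_13 = 14ℏ / 13ℏ = 14/13 = 1.077

The angular momentum scales linearly with n.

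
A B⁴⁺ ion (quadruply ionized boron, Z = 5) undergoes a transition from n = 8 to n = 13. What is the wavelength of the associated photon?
375.475949 nm

First, find the transition energy using E_n = -13.6057 Z² / n² eV:
E_8 = -13.6057 × 5² / 8² = -5.3147265625 eV
E_13 = -13.6057 × 5² / 13² = -2.0126775148 eV

Photon energy: |ΔE| = |E_13 - E_8| = 3.3020490477 eV

Convert to wavelength using E = hc/λ with hc = 1239.84 eV·nm:
λ = hc/E = 1239.84 eV·nm / 3.3020490477 eV
λ = 375.475949 nm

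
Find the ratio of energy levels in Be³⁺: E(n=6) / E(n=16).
7.11

Using E_n = -13.6057 Z² / n² eV with Z = 4:

E_6 = -13.6057 × 4² / 6² = -217.6912 / 36 = -6.04697778 eV
E_16 = -13.6057 × 4² / 16² = -217.6912 / 256 = -0.85035625 eV

The ratio is:
E_6/E_16 = (-6.04697778) / (-0.85035625)
E_6/E_16 = (-217.6912/36) / (-217.6912/256)
E_6/E_16 = 256/36
E_6/E_16 = 7.11
(Note: the Z² factors cancel in the ratio.)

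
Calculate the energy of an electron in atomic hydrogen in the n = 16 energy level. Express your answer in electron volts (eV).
-0.05315 eV

The energy levels of a hydrogen-like atom are given by:
E_n = -13.6057 eV / n²

For n = 16:
E_16 = -13.6057 eV / 16²
E_16 = -13.6057 eV / 256
E_16 = -0.05315 eV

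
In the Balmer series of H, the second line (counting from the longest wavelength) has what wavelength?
486.01 nm

The lines of a series are numbered from the longest wavelength (smallest ΔE) outward; the second line is the transition from n = n_f + 2 to n_f.
The Balmer series has all transitions ending at n_f = 2.

For H, the second line (β-line) is the jump from n = 4 to n = 2:
E_4 = -13.6057 / 4² = -0.850356 eV
E_2 = -13.6057 / 2² = -3.401425 eV
ΔE = E_4 - E_2 = 2.551069 eV

λ = hc/E = 1239.84 eV·nm / 2.551069 eV
λ = 486.01 nm

This is the β-line of the Balmer series in H.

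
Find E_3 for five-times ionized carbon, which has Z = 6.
-54.42 eV

For hydrogen-like ions, the energy levels scale with Z²:
E_n = -13.6057 Z² / n² eV

For C⁵⁺ (Z = 6) at n = 3:
E_3 = -13.6057 × 6² / 3²
E_3 = -13.6057 × 36 / 9
E_3 = -489.8052 / 9
E_3 = -54.42 eV

The energy is 36 times more negative than hydrogen at the same n due to the stronger nuclear charge.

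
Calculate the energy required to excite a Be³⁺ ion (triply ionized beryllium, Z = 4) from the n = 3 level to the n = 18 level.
23.5160 eV

The energy levels of a hydrogen-like atom are E_n = -13.6057 Z² eV / n².

Energy at n = 3: E_3 = -13.6057 × 4² / 3² = -24.1879111 eV
Energy at n = 18: E_18 = -13.6057 × 4² / 18² = -0.6718864 eV

The excitation energy is the difference:
ΔE = E_18 - E_3
ΔE = -0.6718864 - (-24.1879111)
ΔE = 23.5160 eV

Since this is positive, energy must be absorbed (photon absorption).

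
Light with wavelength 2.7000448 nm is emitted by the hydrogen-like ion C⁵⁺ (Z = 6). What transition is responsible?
n = 4 → n = 1

First, find the photon energy from the wavelength (hc = 1239.84 eV·nm):
E = hc/λ = 1239.84 eV·nm / 2.7000448 nm = 459.19238 eV

The energy levels of C⁵⁺ satisfy E_n = -13.6057 × 6² / n² eV, so an emission n_i → n_f releases
ΔE = 13.6057 × 6² × (1/n_f² − 1/n_i²) eV.

Setting ΔE equal to the photon energy:
1/n_f² − 1/n_i² = 459.19238 / (13.6057 × 6²) = 0.93750001

Since 1/n_i² must be positive, we need 1/n_f² > 0.93750001, i.e. n_f ≤ 1. For each allowed n_f, solve n_i = (1/n_f² − 0.93750001)^(−1/2) and check whether it is a whole number:
  n_f = 1: 1/n_i² = 1.00000000 − 0.93750001 = 0.06249999 → n_i = 4.000  → integer, n_i = 4 ✓

Only n_f = 1 gives an integer upper level, n_i = 4.

The transition is from n = 4 to n = 1 (emission).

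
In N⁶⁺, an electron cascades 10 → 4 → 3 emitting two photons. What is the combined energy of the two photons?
67.409 eV

The energy levels of N⁶⁺ are E_n = -13.6057 × 7² / n² eV.

First transition (10 → 4):
ΔE₁ = |E_4 - E_10|
ΔE₁ = |-41.667456250 - (-6.666793000)| = 35.000663 eV

Second transition (4 → 3):
ΔE₂ = |E_3 - E_4|
ΔE₂ = |-74.075477778 - (-41.667456250)| = 32.408022 eV

Total energy released:
E_total = ΔE₁ + ΔE₂ = 35.000663 + 32.408022 = 67.409 eV

Note: This equals the direct transition 10 → 3: 67.409 eV ✓
Energy is conserved regardless of the path taken.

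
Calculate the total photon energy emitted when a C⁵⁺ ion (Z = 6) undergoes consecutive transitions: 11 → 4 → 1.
485.75722 eV

The energy levels of C⁵⁺ are E_n = -13.6057 × 6² / n² eV.

First transition (11 → 4):
ΔE₁ = |E_4 - E_11|
ΔE₁ = |-30.61282500000 - (-4.04797685950)| = 26.56484814 eV

Second transition (4 → 1):
ΔE₂ = |E_1 - E_4|
ΔE₂ = |-489.80520000000 - (-30.61282500000)| = 459.19237500 eV

Total energy released:
E_total = ΔE₁ + ΔE₂ = 26.56484814 + 459.19237500 = 485.75722 eV

Note: This equals the direct transition 11 → 1: 485.75722 eV ✓
Energy is conserved regardless of the path taken.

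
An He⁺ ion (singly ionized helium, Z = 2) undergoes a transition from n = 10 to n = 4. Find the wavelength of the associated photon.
433.936 nm

First, find the transition energy using E_n = -13.6057 Z² / n² eV:
E_10 = -13.6057 × 2² / 10² = -0.5442280 eV
E_4 = -13.6057 × 2² / 4² = -3.4014250 eV

Photon energy: |ΔE| = |E_4 - E_10| = 2.8571970 eV

Convert to wavelength using E = hc/λ with hc = 1239.84 eV·nm:
λ = hc/E = 1239.84 eV·nm / 2.8571970 eV
λ = 433.936 nm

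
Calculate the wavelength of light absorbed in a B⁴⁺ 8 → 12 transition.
419.91 nm

First, find the transition energy using E_n = -13.6057 Z² / n² eV:
E_8 = -13.6057 × 5² / 8² = -5.314727 eV
E_12 = -13.6057 × 5² / 12² = -2.362101 eV

Photon energy: |ΔE| = |E_12 - E_8| = 2.952626 eV

Convert to wavelength using E = hc/λ with hc = 1239.84 eV·nm:
λ = hc/E = 1239.84 eV·nm / 2.952626 eV
λ = 419.91 nm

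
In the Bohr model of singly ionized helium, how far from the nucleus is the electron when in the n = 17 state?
7.6466 nm (or 76.4661 Å)

The Bohr radius formula is:
r_n = n² a₀ / Z

where a₀ = 0.0529177 nm is the Bohr radius.

For He⁺ (Z = 2) at n = 17:
r_17 = 17² × 0.0529177 nm / 2
r_17 = 289 × 0.0529177 nm / 2
r_17 = 15.29322 nm / 2
r_17 = 7.6466 nm

The electron orbits at approximately 7.6466 nm from the nucleus.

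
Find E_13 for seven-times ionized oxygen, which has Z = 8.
-5.15245 eV

For hydrogen-like ions, the energy levels scale with Z²:
E_n = -13.6057 Z² / n² eV

For O⁷⁺ (Z = 8) at n = 13:
E_13 = -13.6057 × 8² / 13²
E_13 = -13.6057 × 64 / 169
E_13 = -870.7648 / 169
E_13 = -5.15245 eV

The energy is 64 times more negative than hydrogen at the same n due to the stronger nuclear charge.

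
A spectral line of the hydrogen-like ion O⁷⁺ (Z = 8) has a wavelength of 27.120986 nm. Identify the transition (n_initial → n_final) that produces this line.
n = 10 → n = 4

First, find the photon energy from the wavelength (hc = 1239.84 eV·nm):
E = hc/λ = 1239.84 eV·nm / 27.120986 nm = 45.715152 eV

The energy levels of O⁷⁺ satisfy E_n = -13.6057 × 8² / n² eV, so an emission n_i → n_f releases
ΔE = 13.6057 × 8² × (1/n_f² − 1/n_i²) eV.

Setting ΔE equal to the photon energy:
1/n_f² − 1/n_i² = 45.715152 / (13.6057 × 8²) = 0.052500000

Since 1/n_i² must be positive, we need 1/n_f² > 0.052500000, i.e. n_f ≤ 4. For each allowed n_f, solve n_i = (1/n_f² − 0.052500000)^(−1/2) and check whether it is a whole number:
  n_f = 1: 1/n_i² = 1.000000000 − 0.052500000 = 0.947500000 → n_i = 1.027  (not an integer) ✗
  n_f = 2: 1/n_i² = 0.250000000 − 0.052500000 = 0.197500000 → n_i = 2.250  (not an integer) ✗
  n_f = 3: 1/n_i² = 0.111111111 − 0.052500000 = 0.058611111 → n_i = 4.131  (not an integer) ✗
  n_f = 4: 1/n_i² = 0.062500000 − 0.052500000 = 0.010000000 → n_i = 10.000  → integer, n_i = 10 ✓

Only n_f = 4 gives an integer upper level, n_i = 10.

The transition is from n = 10 to n = 4 (emission).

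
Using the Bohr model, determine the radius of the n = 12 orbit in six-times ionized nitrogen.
1.0886 nm (or 10.8859 Å)

The Bohr radius formula is:
r_n = n² a₀ / Z

where a₀ = 0.0529177 nm is the Bohr radius.

For N⁶⁺ (Z = 7) at n = 12:
r_12 = 12² × 0.0529177 nm / 7
r_12 = 144 × 0.0529177 nm / 7
r_12 = 7.62015 nm / 7
r_12 = 1.0886 nm

The electron orbits at approximately 1.0886 nm from the nucleus.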